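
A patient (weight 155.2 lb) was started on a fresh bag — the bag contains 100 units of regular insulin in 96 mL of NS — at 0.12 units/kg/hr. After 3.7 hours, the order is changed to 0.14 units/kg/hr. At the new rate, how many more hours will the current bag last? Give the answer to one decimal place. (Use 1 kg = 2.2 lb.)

Initial rate:
Weight = 155.2 lb ÷ 2.2 lb/kg = 70.54545 kg
Dose = 0.12 units/kg/hr × 70.54545 kg = 8.465455 units/hr
Concentration = 100 units ÷ 96 mL = 1.041667 units/mL
Rate = 8.465455 units/hr ÷ 1.041667 units/mL = 8.126836 mL/hr
Volume infused so far = 8.126836 mL/hr × 3.7 hr = 30.06929 mL
Volume remaining = 96 − 30.06929 = 65.93071 mL
New rate:
Dose = 0.14 units/kg/hr × 70.54545 kg = 9.876364 units/hr
Rate = 9.876364 units/hr ÷ 1.041667 units/mL = 9.481309 mL/hr
Time remaining = 65.93071 mL ÷ 9.481309 mL/hr = 6.953756 hr

7.0 hours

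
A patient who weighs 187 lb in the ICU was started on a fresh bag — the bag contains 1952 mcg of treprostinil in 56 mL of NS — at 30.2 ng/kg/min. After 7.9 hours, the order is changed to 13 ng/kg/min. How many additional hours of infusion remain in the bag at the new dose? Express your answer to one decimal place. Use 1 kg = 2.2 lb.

11.1 hours

Initial rate:
Weight = 187 lb ÷ 2.2 lb/kg = 85 kg
Dose = 30.2 ng/kg/min × 85 kg = 2567 ng/min
2567 ng/min × 60 min/hr = 154020 ng/hr
Concentration = 1952 mcg ÷ 56 mL = 34.85714 mcg/mL = 34857.14 ng/mL
Rate = 154020 ng/hr ÷ 34857.14 ng/mL = 4.418607 mL/hr
Volume infused so far = 4.418607 mL/hr × 7.9 hr = 34.90699 mL
Volume remaining = 56 − 34.90699 = 21.09301 mL
New rate:
Dose = 13 ng/kg/min × 85 kg = 1105 ng/min
1105 ng/min × 60 min/hr = 66300 ng/hr
Rate = 66300 ng/hr ÷ 34857.14 ng/mL = 1.902049 mL/hr
Time remaining = 21.09301 mL ÷ 1.902049 mL/hr = 11.08962 hr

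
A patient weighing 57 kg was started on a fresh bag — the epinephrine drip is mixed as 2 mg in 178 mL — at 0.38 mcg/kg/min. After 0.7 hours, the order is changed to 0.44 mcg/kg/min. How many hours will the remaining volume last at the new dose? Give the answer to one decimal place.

Initial rate:
Dose = 0.38 mcg/kg/min × 57 kg = 21.66 mcg/min
21.66 mcg/min × 60 min/hr = 1299.6 mcg/hr
Concentration = 2 mg ÷ 178 mL = 0.01123596 mg/mL = 11.23596 mcg/mL
Rate = 1299.6 mcg/hr ÷ 11.23596 mcg/mL = 115.6644 mL/hr
Volume infused so far = 115.6644 mL/hr × 0.7 hr = 80.96508 mL
Volume remaining = 178 − 80.96508 = 97.03492 mL
New rate:
Dose = 0.44 mcg/kg/min × 57 kg = 25.08 mcg/min
25.08 mcg/min × 60 min/hr = 1504.8 mcg/hr
Rate = 1504.8 mcg/hr ÷ 11.23596 mcg/mL = 133.9272 mL/hr
Time remaining = 97.03492 mL ÷ 133.9272 mL/hr = 0.7245348 hr

0.7 hours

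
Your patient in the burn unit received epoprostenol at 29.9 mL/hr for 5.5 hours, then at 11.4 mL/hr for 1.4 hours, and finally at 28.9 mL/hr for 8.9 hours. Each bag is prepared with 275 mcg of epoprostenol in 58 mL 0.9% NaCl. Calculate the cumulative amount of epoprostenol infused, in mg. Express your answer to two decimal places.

Concentration = 275 mcg ÷ 58 mL = 4.741379 mcg/mL
Stage 1: 29.9 mL/hr × 5.5 hr = 164.45 mL → 164.45 mL × 4.741379 mcg/mL = 779.7198 mcg
Stage 2: 11.4 mL/hr × 1.4 hr = 15.96 mL → 15.96 mL × 4.741379 mcg/mL = 75.67241 mcg
Stage 3: 28.9 mL/hr × 8.9 hr = 257.21 mL → 257.21 mL × 4.741379 mcg/mL = 1219.53 mcg
Total = 779.7198 + 75.67241 + 1219.53 = 2074.922 mcg = 2.074922 mg

2.07 mg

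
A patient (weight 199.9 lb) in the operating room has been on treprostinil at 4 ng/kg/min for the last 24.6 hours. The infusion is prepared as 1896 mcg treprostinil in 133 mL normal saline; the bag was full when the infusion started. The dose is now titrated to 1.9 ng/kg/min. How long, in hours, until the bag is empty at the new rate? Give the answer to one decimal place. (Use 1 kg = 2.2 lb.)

131.2 hours

Initial rate:
Weight = 199.9 lb ÷ 2.2 lb/kg = 90.86364 kg
Dose = 4 ng/kg/min × 90.86364 kg = 363.4545 ng/min
363.4545 ng/min × 60 min/hr = 21807.27 ng/hr
Concentration = 1896 mcg ÷ 133 mL = 14.25564 mcg/mL = 14255.64 ng/mL
Rate = 21807.27 ng/hr ÷ 14255.64 ng/mL = 1.52973 mL/hr
Volume infused so far = 1.52973 mL/hr × 24.6 hr = 37.63135 mL
Volume remaining = 133 − 37.63135 = 95.36865 mL
New rate:
Dose = 1.9 ng/kg/min × 90.86364 kg = 172.6409 ng/min
172.6409 ng/min × 60 min/hr = 10358.45 ng/hr
Rate = 10358.45 ng/hr ÷ 14255.64 ng/mL = 0.7266215 mL/hr
Time remaining = 95.36865 mL ÷ 0.7266215 mL/hr = 131.2494 hr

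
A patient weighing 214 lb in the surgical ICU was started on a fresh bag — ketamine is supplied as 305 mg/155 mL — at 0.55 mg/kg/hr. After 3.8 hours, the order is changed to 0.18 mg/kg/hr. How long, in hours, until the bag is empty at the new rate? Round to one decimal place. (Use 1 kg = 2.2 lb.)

5.8 hours

Initial rate:
Weight = 214 lb ÷ 2.2 lb/kg = 97.27273 kg
Dose = 0.55 mg/kg/hr × 97.27273 kg = 53.5 mg/hr
Concentration = 305 mg ÷ 155 mL = 1.967742 mg/mL
Rate = 53.5 mg/hr ÷ 1.967742 mg/mL = 27.18852 mL/hr
Volume infused so far = 27.18852 mL/hr × 3.8 hr = 103.3164 mL
Volume remaining = 155 − 103.3164 = 51.68361 mL
New rate:
Dose = 0.18 mg/kg/hr × 97.27273 kg = 17.50909 mg/hr
Rate = 17.50909 mg/hr ÷ 1.967742 mg/mL = 8.898063 mL/hr
Time remaining = 51.68361 mL ÷ 8.898063 mL/hr = 5.808411 hr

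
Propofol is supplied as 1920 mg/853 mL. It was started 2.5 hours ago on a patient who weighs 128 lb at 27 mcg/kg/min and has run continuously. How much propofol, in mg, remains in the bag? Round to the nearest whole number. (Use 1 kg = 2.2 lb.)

Weight = 128 lb ÷ 2.2 lb/kg = 58.18182 kg
Dose = 27 mcg/kg/min × 58.18182 kg = 1570.909 mcg/min
1570.909 mcg/min × 60 min/hr = 94254.55 mcg/hr
Concentration = 1920 mg ÷ 853 mL = 2.250879 mg/mL = 2250.879 mcg/mL
Rate = 94254.55 mcg/hr ÷ 2250.879 mcg/mL = 41.87455 mL/hr
Volume infused = 41.87455 mL/hr × 2.5 hr = 104.6864 mL
Volume remaining = 853 − 104.6864 = 748.3136 mL
Drug remaining = 748.3136 mL × 2250.879 mcg/mL = 1684364 mcg = 1684.364 mg

1684 mg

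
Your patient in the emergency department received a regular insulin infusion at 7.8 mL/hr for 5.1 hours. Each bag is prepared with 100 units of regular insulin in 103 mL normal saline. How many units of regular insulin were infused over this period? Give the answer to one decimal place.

Concentration = 100 units ÷ 103 mL = 0.9708738 units/mL
Drug rate = 7.8 mL/hr × 0.9708738 units/mL = 7.572816 units/hr
Total = 7.572816 units/hr × 5.1 hr = 38.62136 units

38.6 units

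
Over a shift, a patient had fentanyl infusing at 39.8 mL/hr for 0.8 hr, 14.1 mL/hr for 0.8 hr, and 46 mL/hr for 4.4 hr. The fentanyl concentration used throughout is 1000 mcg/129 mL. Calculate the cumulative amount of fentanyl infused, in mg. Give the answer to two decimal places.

1.90 mg

Concentration = 1000 mcg ÷ 129 mL = 7.751938 mcg/mL
Stage 1: 39.8 mL/hr × 0.8 hr = 31.84 mL → 31.84 mL × 7.751938 mcg/mL = 246.8217 mcg
Stage 2: 14.1 mL/hr × 0.8 hr = 11.28 mL → 11.28 mL × 7.751938 mcg/mL = 87.44186 mcg
Stage 3: 46 mL/hr × 4.4 hr = 202.4 mL → 202.4 mL × 7.751938 mcg/mL = 1568.992 mcg
Total = 246.8217 + 87.44186 + 1568.992 = 1903.256 mcg = 1.903256 mg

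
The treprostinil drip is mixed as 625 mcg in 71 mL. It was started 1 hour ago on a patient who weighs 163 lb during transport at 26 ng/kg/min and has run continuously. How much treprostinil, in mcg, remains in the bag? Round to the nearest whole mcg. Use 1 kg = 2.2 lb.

509 mcg

Weight = 163 lb ÷ 2.2 lb/kg = 74.09091 kg
Dose = 26 ng/kg/min × 74.09091 kg = 1926.364 ng/min
1926.364 ng/min × 60 min/hr = 115581.8 ng/hr
Concentration = 625 mcg ÷ 71 mL = 8.802817 mcg/mL = 8802.817 ng/mL
Rate = 115581.8 ng/hr ÷ 8802.817 ng/mL = 13.13009 mL/hr
Volume infused = 13.13009 mL/hr × 1 hr = 13.13009 mL
Volume remaining = 71 − 13.13009 = 57.86991 mL
Drug remaining = 57.86991 mL × 8802.817 ng/mL = 509418.2 ng = 509.4182 mcg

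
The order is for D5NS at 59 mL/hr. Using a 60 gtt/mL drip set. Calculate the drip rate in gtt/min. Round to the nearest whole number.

59 gtt/min

59 mL/hr ÷ 60 min/hr = 0.9833333 mL/min
0.9833333 mL/min × 60 gtt/mL = 59 gtt/min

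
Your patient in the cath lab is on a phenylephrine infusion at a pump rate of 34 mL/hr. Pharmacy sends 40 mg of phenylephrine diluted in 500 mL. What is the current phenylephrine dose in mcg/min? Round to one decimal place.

45.3 mcg/min

Concentration = 40 mg ÷ 500 mL = 0.08 mg/mL = 80 mcg/mL
Drug rate = 34 mL/hr × 80 mcg/mL = 2720 mcg/hr
2720 mcg/hr ÷ 60 min/hr = 45.33333 mcg/min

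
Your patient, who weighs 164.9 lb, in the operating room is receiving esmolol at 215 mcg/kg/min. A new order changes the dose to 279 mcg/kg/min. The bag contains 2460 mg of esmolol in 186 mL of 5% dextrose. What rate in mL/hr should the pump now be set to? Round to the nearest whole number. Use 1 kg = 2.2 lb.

Weight = 164.9 lb ÷ 2.2 lb/kg = 74.95455 kg
Dose = 279 mcg/kg/min × 74.95455 kg = 20912.32 mcg/min
20912.32 mcg/min × 60 min/hr = 1254739 mcg/hr
Concentration = 2460 mg ÷ 186 mL = 13.22581 mg/mL = 13225.81 mcg/mL
Rate = 1254739 mcg/hr ÷ 13225.81 mcg/mL = 94.87052 mL/hr

95 mL/hr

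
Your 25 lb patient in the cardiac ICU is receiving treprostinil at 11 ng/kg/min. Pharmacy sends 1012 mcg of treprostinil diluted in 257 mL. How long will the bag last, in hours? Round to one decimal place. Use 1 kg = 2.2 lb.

134.9 hours

Weight = 25 lb ÷ 2.2 lb/kg = 11.36364 kg
Dose = 11 ng/kg/min × 11.36364 kg = 125 ng/min
125 ng/min × 60 min/hr = 7500 ng/hr
Concentration = 1012 mcg ÷ 257 mL = 3.937743 mcg/mL = 3937.743 ng/mL
Rate = 7500 ng/hr ÷ 3937.743 ng/mL = 1.904644 mL/hr
Duration = 257 mL ÷ 1.904644 mL/hr = 134.9333 hr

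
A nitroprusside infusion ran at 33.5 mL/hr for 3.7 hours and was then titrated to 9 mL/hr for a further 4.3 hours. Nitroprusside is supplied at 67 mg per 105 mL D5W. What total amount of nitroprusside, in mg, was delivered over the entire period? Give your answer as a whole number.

Concentration = 67 mg ÷ 105 mL = 0.6380952 mg/mL
Stage 1: 33.5 mL/hr × 3.7 hr = 123.95 mL → 123.95 mL × 0.6380952 mg/mL = 79.0919 mg
Stage 2: 9 mL/hr × 4.3 hr = 38.7 mL → 38.7 mL × 0.6380952 mg/mL = 24.69429 mg
Total = 79.0919 + 24.69429 = 103.7862 mg

104 mg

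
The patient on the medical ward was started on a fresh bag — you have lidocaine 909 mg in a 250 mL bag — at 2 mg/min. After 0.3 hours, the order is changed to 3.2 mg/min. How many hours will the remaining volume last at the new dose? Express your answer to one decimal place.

4.5 hours

Initial rate:
2 mg/min × 60 min/hr = 120 mg/hr
Concentration = 909 mg ÷ 250 mL = 3.636 mg/mL
Rate = 120 mg/hr ÷ 3.636 mg/mL = 33.0033 mL/hr
Volume infused so far = 33.0033 mL/hr × 0.3 hr = 9.90099 mL
Volume remaining = 250 − 9.90099 = 240.099 mL
New rate:
3.2 mg/min × 60 min/hr = 192 mg/hr
Rate = 192 mg/hr ÷ 3.636 mg/mL = 52.80528 mL/hr
Time remaining = 240.099 mL ÷ 52.80528 mL/hr = 4.546875 hr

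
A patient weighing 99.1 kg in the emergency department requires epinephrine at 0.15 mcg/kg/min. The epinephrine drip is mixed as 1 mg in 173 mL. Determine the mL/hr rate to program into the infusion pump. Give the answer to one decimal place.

154.3 mL/hr

Dose = 0.15 mcg/kg/min × 99.1 kg = 14.865 mcg/min
14.865 mcg/min × 60 min/hr = 891.9 mcg/hr
Concentration = 1 mg ÷ 173 mL = 0.005780347 mg/mL = 5.780347 mcg/mL
Rate = 891.9 mcg/hr ÷ 5.780347 mcg/mL = 154.2987 mL/hr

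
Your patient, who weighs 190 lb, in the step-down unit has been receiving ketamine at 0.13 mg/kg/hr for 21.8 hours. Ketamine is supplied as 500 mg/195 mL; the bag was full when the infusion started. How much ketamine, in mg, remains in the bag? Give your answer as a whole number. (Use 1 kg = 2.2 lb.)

255 mg

Weight = 190 lb ÷ 2.2 lb/kg = 86.36364 kg
Dose = 0.13 mg/kg/hr × 86.36364 kg = 11.22727 mg/hr
Concentration = 500 mg ÷ 195 mL = 2.564103 mg/mL
Rate = 11.22727 mg/hr ÷ 2.564103 mg/mL = 4.378636 mL/hr
Volume infused = 4.378636 mL/hr × 21.8 hr = 95.45427 mL
Volume remaining = 195 − 95.45427 = 99.54573 mL
Drug remaining = 99.54573 mL × 2.564103 mg/mL = 255.2455 mg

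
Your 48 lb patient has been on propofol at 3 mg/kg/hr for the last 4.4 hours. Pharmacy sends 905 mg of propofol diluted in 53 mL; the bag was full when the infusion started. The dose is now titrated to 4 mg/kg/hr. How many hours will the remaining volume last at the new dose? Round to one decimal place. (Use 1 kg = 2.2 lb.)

Initial rate:
Weight = 48 lb ÷ 2.2 lb/kg = 21.81818 kg
Dose = 3 mg/kg/hr × 21.81818 kg = 65.45455 mg/hr
Concentration = 905 mg ÷ 53 mL = 17.07547 mg/mL
Rate = 65.45455 mg/hr ÷ 17.07547 mg/mL = 3.83325 mL/hr
Volume infused so far = 3.83325 mL/hr × 4.4 hr = 16.8663 mL
Volume remaining = 53 − 16.8663 = 36.1337 mL
New rate:
Dose = 4 mg/kg/hr × 21.81818 kg = 87.27273 mg/hr
Rate = 87.27273 mg/hr ÷ 17.07547 mg/mL = 5.110999 mL/hr
Time remaining = 36.1337 mL ÷ 5.110999 mL/hr = 7.069792 hr

7.1 hours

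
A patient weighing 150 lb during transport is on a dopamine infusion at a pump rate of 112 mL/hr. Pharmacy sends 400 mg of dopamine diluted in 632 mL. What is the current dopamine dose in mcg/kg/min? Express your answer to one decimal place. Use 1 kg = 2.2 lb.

Weight = 150 lb ÷ 2.2 lb/kg = 68.18182 kg
Concentration = 400 mg ÷ 632 mL = 0.6329114 mg/mL = 632.9114 mcg/mL
Drug rate = 112 mL/hr × 632.9114 mcg/mL = 70886.08 mcg/hr
70886.08 mcg/hr ÷ 60 min/hr = 1181.435 mcg/min
1181.435 mcg/min ÷ 68.18182 kg = 17.32771 mcg/kg/min

17.3 mcg/kg/min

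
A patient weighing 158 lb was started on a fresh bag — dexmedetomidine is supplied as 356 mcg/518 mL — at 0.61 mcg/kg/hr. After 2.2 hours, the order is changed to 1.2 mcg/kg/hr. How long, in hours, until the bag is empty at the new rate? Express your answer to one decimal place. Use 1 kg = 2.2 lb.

Initial rate:
Weight = 158 lb ÷ 2.2 lb/kg = 71.81818 kg
Dose = 0.61 mcg/kg/hr × 71.81818 kg = 43.80909 mcg/hr
Concentration = 356 mcg ÷ 518 mL = 0.6872587 mcg/mL
Rate = 43.80909 mcg/hr ÷ 0.6872587 mcg/mL = 63.74469 mL/hr
Volume infused so far = 63.74469 mL/hr × 2.2 hr = 140.2383 mL
Volume remaining = 518 − 140.2383 = 377.7617 mL
New rate:
Dose = 1.2 mcg/kg/hr × 71.81818 kg = 86.18182 mcg/hr
Rate = 86.18182 mcg/hr ÷ 0.6872587 mcg/mL = 125.3994 mL/hr
Time remaining = 377.7617 mL ÷ 125.3994 mL/hr = 3.012468 hr

3.0 hours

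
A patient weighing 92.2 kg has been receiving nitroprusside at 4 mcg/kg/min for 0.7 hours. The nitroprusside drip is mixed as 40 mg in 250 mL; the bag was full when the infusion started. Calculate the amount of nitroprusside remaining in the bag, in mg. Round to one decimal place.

Dose = 4 mcg/kg/min × 92.2 kg = 368.8 mcg/min
368.8 mcg/min × 60 min/hr = 22128 mcg/hr
Concentration = 40 mg ÷ 250 mL = 0.16 mg/mL = 160 mcg/mL
Rate = 22128 mcg/hr ÷ 160 mcg/mL = 138.3 mL/hr
Volume infused = 138.3 mL/hr × 0.7 hr = 96.81 mL
Volume remaining = 250 − 96.81 = 153.19 mL
Drug remaining = 153.19 mL × 160 mcg/mL = 24510.4 mcg = 24.5104 mg

24.5 mg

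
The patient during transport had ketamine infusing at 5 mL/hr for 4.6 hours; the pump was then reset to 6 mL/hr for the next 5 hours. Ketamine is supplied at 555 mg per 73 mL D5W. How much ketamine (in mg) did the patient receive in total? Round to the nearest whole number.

403 mg

Concentration = 555 mg ÷ 73 mL = 7.60274 mg/mL
Stage 1: 5 mL/hr × 4.6 hr = 23 mL → 23 mL × 7.60274 mg/mL = 174.863 mg
Stage 2: 6 mL/hr × 5 hr = 30 mL → 30 mL × 7.60274 mg/mL = 228.0822 mg
Total = 174.863 + 228.0822 = 402.9452 mg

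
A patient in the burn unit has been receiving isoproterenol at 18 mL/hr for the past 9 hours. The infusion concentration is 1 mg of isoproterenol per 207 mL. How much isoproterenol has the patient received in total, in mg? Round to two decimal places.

0.78 mg

Concentration = 1 mg ÷ 207 mL = 0.004830918 mg/mL = 4.830918 mcg/mL
Drug rate = 18 mL/hr × 4.830918 mcg/mL = 86.95652 mcg/hr
Total = 86.95652 mcg/hr × 9 hr = 782.6087 mcg = 0.7826087 mg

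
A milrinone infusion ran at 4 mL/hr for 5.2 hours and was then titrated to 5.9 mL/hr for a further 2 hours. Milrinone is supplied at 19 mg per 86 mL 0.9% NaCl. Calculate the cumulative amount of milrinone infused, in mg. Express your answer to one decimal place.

7.2 mg

Concentration = 19 mg ÷ 86 mL = 0.2209302 mg/mL
Stage 1: 4 mL/hr × 5.2 hr = 20.8 mL → 20.8 mL × 0.2209302 mg/mL = 4.595349 mg
Stage 2: 5.9 mL/hr × 2 hr = 11.8 mL → 11.8 mL × 0.2209302 mg/mL = 2.606977 mg
Total = 4.595349 + 2.606977 = 7.202326 mg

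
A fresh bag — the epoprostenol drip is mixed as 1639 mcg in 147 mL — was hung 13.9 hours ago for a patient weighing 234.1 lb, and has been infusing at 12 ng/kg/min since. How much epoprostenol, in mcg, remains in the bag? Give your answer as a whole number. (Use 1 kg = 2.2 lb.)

Weight = 234.1 lb ÷ 2.2 lb/kg = 106.4091 kg
Dose = 12 ng/kg/min × 106.4091 kg = 1276.909 ng/min
1276.909 ng/min × 60 min/hr = 76614.55 ng/hr
Concentration = 1639 mcg ÷ 147 mL = 11.14966 mcg/mL = 11149.66 ng/mL
Rate = 76614.55 ng/hr ÷ 11149.66 ng/mL = 6.871469 mL/hr
Volume infused = 6.871469 mL/hr × 13.9 hr = 95.51342 mL
Volume remaining = 147 − 95.51342 = 51.48658 mL
Drug remaining = 51.48658 mL × 11149.66 ng/mL = 574057.8 ng = 574.0578 mcg

574 mcg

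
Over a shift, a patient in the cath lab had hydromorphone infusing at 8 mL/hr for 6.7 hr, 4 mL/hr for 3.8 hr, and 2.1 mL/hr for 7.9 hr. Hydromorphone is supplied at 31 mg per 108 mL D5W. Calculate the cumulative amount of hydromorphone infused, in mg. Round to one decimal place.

24.5 mg

Concentration = 31 mg ÷ 108 mL = 0.287037 mg/mL
Stage 1: 8 mL/hr × 6.7 hr = 53.6 mL → 53.6 mL × 0.287037 mg/mL = 15.38519 mg
Stage 2: 4 mL/hr × 3.8 hr = 15.2 mL → 15.2 mL × 0.287037 mg/mL = 4.362963 mg
Stage 3: 2.1 mL/hr × 7.9 hr = 16.59 mL → 16.59 mL × 0.287037 mg/mL = 4.761944 mg
Total = 15.38519 + 4.362963 + 4.761944 = 24.51009 mg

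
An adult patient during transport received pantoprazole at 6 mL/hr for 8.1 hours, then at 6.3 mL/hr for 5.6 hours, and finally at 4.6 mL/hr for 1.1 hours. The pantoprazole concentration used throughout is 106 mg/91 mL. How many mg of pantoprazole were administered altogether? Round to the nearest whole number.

Concentration = 106 mg ÷ 91 mL = 1.164835 mg/mL
Stage 1: 6 mL/hr × 8.1 hr = 48.6 mL → 48.6 mL × 1.164835 mg/mL = 56.61099 mg
Stage 2: 6.3 mL/hr × 5.6 hr = 35.28 mL → 35.28 mL × 1.164835 mg/mL = 41.09538 mg
Stage 3: 4.6 mL/hr × 1.1 hr = 5.06 mL → 5.06 mL × 1.164835 mg/mL = 5.894066 mg
Total = 56.61099 + 41.09538 + 5.894066 = 103.6004 mg

104 mg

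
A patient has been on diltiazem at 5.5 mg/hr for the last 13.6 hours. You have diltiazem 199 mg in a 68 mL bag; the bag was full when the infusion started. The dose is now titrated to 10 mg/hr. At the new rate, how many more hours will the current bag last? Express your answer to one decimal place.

Initial rate:
Concentration = 199 mg ÷ 68 mL = 2.926471 mg/mL
Rate = 5.5 mg/hr ÷ 2.926471 mg/mL = 1.879397 mL/hr
Volume infused so far = 1.879397 mL/hr × 13.6 hr = 25.5598 mL
Volume remaining = 68 − 25.5598 = 42.4402 mL
New rate:
Rate = 10 mg/hr ÷ 2.926471 mg/mL = 3.417085 mL/hr
Time remaining = 42.4402 mL ÷ 3.417085 mL/hr = 12.42 hr

12.4 hours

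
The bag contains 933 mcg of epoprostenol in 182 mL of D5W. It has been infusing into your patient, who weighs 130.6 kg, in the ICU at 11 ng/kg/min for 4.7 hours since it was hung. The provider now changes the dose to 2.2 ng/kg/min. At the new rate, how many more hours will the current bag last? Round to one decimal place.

30.6 hours

Initial rate:
Dose = 11 ng/kg/min × 130.6 kg = 1436.6 ng/min
1436.6 ng/min × 60 min/hr = 86196 ng/hr
Concentration = 933 mcg ÷ 182 mL = 5.126374 mcg/mL = 5126.374 ng/mL
Rate = 86196 ng/hr ÷ 5126.374 ng/mL = 16.81423 mL/hr
Volume infused so far = 16.81423 mL/hr × 4.7 hr = 79.02686 mL
Volume remaining = 182 − 79.02686 = 102.9731 mL
New rate:
Dose = 2.2 ng/kg/min × 130.6 kg = 287.32 ng/min
287.32 ng/min × 60 min/hr = 17239.2 ng/hr
Rate = 17239.2 ng/hr ÷ 5126.374 ng/mL = 3.362845 mL/hr
Time remaining = 102.9731 mL ÷ 3.362845 mL/hr = 30.62084 hr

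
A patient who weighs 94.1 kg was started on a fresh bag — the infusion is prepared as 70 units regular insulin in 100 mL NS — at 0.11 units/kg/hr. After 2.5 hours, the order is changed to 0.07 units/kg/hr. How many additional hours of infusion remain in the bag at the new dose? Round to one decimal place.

Initial rate:
Dose = 0.11 units/kg/hr × 94.1 kg = 10.351 units/hr
Concentration = 70 units ÷ 100 mL = 0.7 units/mL
Rate = 10.351 units/hr ÷ 0.7 units/mL = 14.78714 mL/hr
Volume infused so far = 14.78714 mL/hr × 2.5 hr = 36.96786 mL
Volume remaining = 100 − 36.96786 = 63.03214 mL
New rate:
Dose = 0.07 units/kg/hr × 94.1 kg = 6.587 units/hr
Rate = 6.587 units/hr ÷ 0.7 units/mL = 9.41 mL/hr
Time remaining = 63.03214 mL ÷ 9.41 mL/hr = 6.698421 hr

6.7 hours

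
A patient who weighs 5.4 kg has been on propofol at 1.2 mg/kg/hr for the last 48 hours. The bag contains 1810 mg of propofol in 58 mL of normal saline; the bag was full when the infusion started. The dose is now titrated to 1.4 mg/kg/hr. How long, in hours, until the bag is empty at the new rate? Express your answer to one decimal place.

Initial rate:
Dose = 1.2 mg/kg/hr × 5.4 kg = 6.48 mg/hr
Concentration = 1810 mg ÷ 58 mL = 31.2069 mg/mL
Rate = 6.48 mg/hr ÷ 31.2069 mg/mL = 0.2076464 mL/hr
Volume infused so far = 0.2076464 mL/hr × 48 hr = 9.967028 mL
Volume remaining = 58 − 9.967028 = 48.03297 mL
New rate:
Dose = 1.4 mg/kg/hr × 5.4 kg = 7.56 mg/hr
Rate = 7.56 mg/hr ÷ 31.2069 mg/mL = 0.2422541 mL/hr
Time remaining = 48.03297 mL ÷ 0.2422541 mL/hr = 198.2751 hr

198.3 hours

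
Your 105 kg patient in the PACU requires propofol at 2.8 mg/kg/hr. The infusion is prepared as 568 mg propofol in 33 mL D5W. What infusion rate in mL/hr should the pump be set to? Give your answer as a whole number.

17 mL/hr

Dose = 2.8 mg/kg/hr × 105 kg = 294 mg/hr
Concentration = 568 mg ÷ 33 mL = 17.21212 mg/mL
Rate = 294 mg/hr ÷ 17.21212 mg/mL = 17.08099 mL/hr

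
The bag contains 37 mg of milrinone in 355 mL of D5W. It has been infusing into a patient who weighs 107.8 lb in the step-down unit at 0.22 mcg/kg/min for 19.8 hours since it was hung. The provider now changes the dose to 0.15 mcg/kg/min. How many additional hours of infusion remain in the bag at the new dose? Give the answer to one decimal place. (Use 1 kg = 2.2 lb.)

54.9 hours

Initial rate:
Weight = 107.8 lb ÷ 2.2 lb/kg = 49 kg
Dose = 0.22 mcg/kg/min × 49 kg = 10.78 mcg/min
10.78 mcg/min × 60 min/hr = 646.8 mcg/hr
Concentration = 37 mg ÷ 355 mL = 0.1042254 mg/mL = 104.2254 mcg/mL
Rate = 646.8 mcg/hr ÷ 104.2254 mcg/mL = 6.205784 mL/hr
Volume infused so far = 6.205784 mL/hr × 19.8 hr = 122.8745 mL
Volume remaining = 355 − 122.8745 = 232.1255 mL
New rate:
Dose = 0.15 mcg/kg/min × 49 kg = 7.35 mcg/min
7.35 mcg/min × 60 min/hr = 441 mcg/hr
Rate = 441 mcg/hr ÷ 104.2254 mcg/mL = 4.231216 mL/hr
Time remaining = 232.1255 mL ÷ 4.231216 mL/hr = 54.86023 hr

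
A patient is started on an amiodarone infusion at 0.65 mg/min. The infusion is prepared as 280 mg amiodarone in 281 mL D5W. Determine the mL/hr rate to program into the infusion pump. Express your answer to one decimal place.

0.65 mg/min × 60 min/hr = 39 mg/hr
Concentration = 280 mg ÷ 281 mL = 0.9964413 mg/mL
Rate = 39 mg/hr ÷ 0.9964413 mg/mL = 39.13929 mL/hr

39.1 mL/hr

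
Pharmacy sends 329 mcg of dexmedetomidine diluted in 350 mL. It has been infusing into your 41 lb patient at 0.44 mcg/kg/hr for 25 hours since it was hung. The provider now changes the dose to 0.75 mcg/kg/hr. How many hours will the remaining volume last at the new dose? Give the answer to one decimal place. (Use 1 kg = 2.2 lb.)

Initial rate:
Weight = 41 lb ÷ 2.2 lb/kg = 18.63636 kg
Dose = 0.44 mcg/kg/hr × 18.63636 kg = 8.2 mcg/hr
Concentration = 329 mcg ÷ 350 mL = 0.94 mcg/mL
Rate = 8.2 mcg/hr ÷ 0.94 mcg/mL = 8.723404 mL/hr
Volume infused so far = 8.723404 mL/hr × 25 hr = 218.0851 mL
Volume remaining = 350 − 218.0851 = 131.9149 mL
New rate:
Dose = 0.75 mcg/kg/hr × 18.63636 kg = 13.97727 mcg/hr
Rate = 13.97727 mcg/hr ÷ 0.94 mcg/mL = 14.86944 mL/hr
Time remaining = 131.9149 mL ÷ 14.86944 mL/hr = 8.871545 hr

8.9 hours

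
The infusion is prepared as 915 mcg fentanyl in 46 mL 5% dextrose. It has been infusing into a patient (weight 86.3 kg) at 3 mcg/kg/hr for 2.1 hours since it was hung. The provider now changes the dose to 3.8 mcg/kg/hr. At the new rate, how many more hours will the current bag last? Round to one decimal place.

1.1 hours

Initial rate:
Dose = 3 mcg/kg/hr × 86.3 kg = 258.9 mcg/hr
Concentration = 915 mcg ÷ 46 mL = 19.8913 mcg/mL
Rate = 258.9 mcg/hr ÷ 19.8913 mcg/mL = 13.01574 mL/hr
Volume infused so far = 13.01574 mL/hr × 2.1 hr = 27.33305 mL
Volume remaining = 46 − 27.33305 = 18.66695 mL
New rate:
Dose = 3.8 mcg/kg/hr × 86.3 kg = 327.94 mcg/hr
Rate = 327.94 mcg/hr ÷ 19.8913 mcg/mL = 16.4866 mL/hr
Time remaining = 18.66695 mL ÷ 16.4866 mL/hr = 1.13225 hr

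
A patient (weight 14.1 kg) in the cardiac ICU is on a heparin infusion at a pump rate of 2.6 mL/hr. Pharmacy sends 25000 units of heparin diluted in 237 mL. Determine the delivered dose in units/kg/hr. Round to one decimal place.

19.5 units/kg/hr

Concentration = 25000 units ÷ 237 mL = 105.4852 units/mL
Drug rate = 2.6 mL/hr × 105.4852 units/mL = 274.2616 units/hr
274.2616 units/hr ÷ 14.1 kg = 19.45118 units/kg/hr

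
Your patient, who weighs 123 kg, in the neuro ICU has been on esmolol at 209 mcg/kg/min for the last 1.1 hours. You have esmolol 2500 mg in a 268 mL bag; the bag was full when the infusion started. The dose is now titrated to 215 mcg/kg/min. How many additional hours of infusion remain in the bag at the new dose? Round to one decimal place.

Initial rate:
Dose = 209 mcg/kg/min × 123 kg = 25707 mcg/min
25707 mcg/min × 60 min/hr = 1542420 mcg/hr
Concentration = 2500 mg ÷ 268 mL = 9.328358 mg/mL = 9328.358 mcg/mL
Rate = 1542420 mcg/hr ÷ 9328.358 mcg/mL = 165.3474 mL/hr
Volume infused so far = 165.3474 mL/hr × 1.1 hr = 181.8822 mL
Volume remaining = 268 − 181.8822 = 86.11783 mL
New rate:
Dose = 215 mcg/kg/min × 123 kg = 26445 mcg/min
26445 mcg/min × 60 min/hr = 1586700 mcg/hr
Rate = 1586700 mcg/hr ÷ 9328.358 mcg/mL = 170.0942 mL/hr
Time remaining = 86.11783 mL ÷ 170.0942 mL/hr = 0.5062948 hr

0.5 hours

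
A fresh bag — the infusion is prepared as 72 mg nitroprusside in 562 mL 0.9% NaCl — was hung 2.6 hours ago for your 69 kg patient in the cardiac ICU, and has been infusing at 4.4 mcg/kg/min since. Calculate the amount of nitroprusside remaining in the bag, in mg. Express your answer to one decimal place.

24.6 mg

Dose = 4.4 mcg/kg/min × 69 kg = 303.6 mcg/min
303.6 mcg/min × 60 min/hr = 18216 mcg/hr
Concentration = 72 mg ÷ 562 mL = 0.1281139 mg/mL = 128.1139 mcg/mL
Rate = 18216 mcg/hr ÷ 128.1139 mcg/mL = 142.186 mL/hr
Volume infused = 142.186 mL/hr × 2.6 hr = 369.6836 mL
Volume remaining = 562 − 369.6836 = 192.3164 mL
Drug remaining = 192.3164 mL × 128.1139 mcg/mL = 24638.4 mcg = 24.6384 mg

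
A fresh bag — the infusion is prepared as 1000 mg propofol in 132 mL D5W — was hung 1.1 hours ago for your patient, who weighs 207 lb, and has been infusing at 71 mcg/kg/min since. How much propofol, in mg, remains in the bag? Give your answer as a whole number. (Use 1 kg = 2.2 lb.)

Weight = 207 lb ÷ 2.2 lb/kg = 94.09091 kg
Dose = 71 mcg/kg/min × 94.09091 kg = 6680.455 mcg/min
6680.455 mcg/min × 60 min/hr = 400827.3 mcg/hr
Concentration = 1000 mg ÷ 132 mL = 7.575758 mg/mL = 7575.758 mcg/mL
Rate = 400827.3 mcg/hr ÷ 7575.758 mcg/mL = 52.9092 mL/hr
Volume infused = 52.9092 mL/hr × 1.1 hr = 58.20012 mL
Volume remaining = 132 − 58.20012 = 73.79988 mL
Drug remaining = 73.79988 mL × 7575.758 mcg/mL = 559090 mcg = 559.09 mg

559 mg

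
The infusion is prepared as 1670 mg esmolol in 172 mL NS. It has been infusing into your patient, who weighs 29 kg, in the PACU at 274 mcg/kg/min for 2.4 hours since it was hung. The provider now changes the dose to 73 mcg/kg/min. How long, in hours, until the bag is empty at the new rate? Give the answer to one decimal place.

4.1 hours

Initial rate:
Dose = 274 mcg/kg/min × 29 kg = 7946 mcg/min
7946 mcg/min × 60 min/hr = 476760 mcg/hr
Concentration = 1670 mg ÷ 172 mL = 9.709302 mg/mL = 9709.302 mcg/mL
Rate = 476760 mcg/hr ÷ 9709.302 mcg/mL = 49.10343 mL/hr
Volume infused so far = 49.10343 mL/hr × 2.4 hr = 117.8482 mL
Volume remaining = 172 − 117.8482 = 54.15178 mL
New rate:
Dose = 73 mcg/kg/min × 29 kg = 2117 mcg/min
2117 mcg/min × 60 min/hr = 127020 mcg/hr
Rate = 127020 mcg/hr ÷ 9709.302 mcg/mL = 13.0823 mL/hr
Time remaining = 54.15178 mL ÷ 13.0823 mL/hr = 4.139317 hr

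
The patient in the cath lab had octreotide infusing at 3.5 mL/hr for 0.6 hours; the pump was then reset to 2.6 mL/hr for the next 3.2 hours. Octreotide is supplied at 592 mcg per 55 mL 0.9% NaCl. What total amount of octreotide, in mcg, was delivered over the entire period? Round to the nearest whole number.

112 mcg

Concentration = 592 mcg ÷ 55 mL = 10.76364 mcg/mL
Stage 1: 3.5 mL/hr × 0.6 hr = 2.1 mL → 2.1 mL × 10.76364 mcg/mL = 22.60364 mcg
Stage 2: 2.6 mL/hr × 3.2 hr = 8.32 mL → 8.32 mL × 10.76364 mcg/mL = 89.55345 mcg
Total = 22.60364 + 89.55345 = 112.1571 mcg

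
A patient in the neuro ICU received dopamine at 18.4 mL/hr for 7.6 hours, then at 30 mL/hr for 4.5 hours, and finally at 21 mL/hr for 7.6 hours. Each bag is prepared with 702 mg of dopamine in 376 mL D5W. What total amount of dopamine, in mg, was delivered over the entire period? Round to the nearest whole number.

Concentration = 702 mg ÷ 376 mL = 1.867021 mg/mL
Stage 1: 18.4 mL/hr × 7.6 hr = 139.84 mL → 139.84 mL × 1.867021 mg/mL = 261.0843 mg
Stage 2: 30 mL/hr × 4.5 hr = 135 mL → 135 mL × 1.867021 mg/mL = 252.0479 mg
Stage 3: 21 mL/hr × 7.6 hr = 159.6 mL → 159.6 mL × 1.867021 mg/mL = 297.9766 mg
Total = 261.0843 + 252.0479 + 297.9766 = 811.1087 mg

811 mg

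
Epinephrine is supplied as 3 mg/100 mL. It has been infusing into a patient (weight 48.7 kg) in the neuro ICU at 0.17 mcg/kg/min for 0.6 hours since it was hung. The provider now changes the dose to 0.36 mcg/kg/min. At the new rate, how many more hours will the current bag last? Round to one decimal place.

2.6 hours

Initial rate:
Dose = 0.17 mcg/kg/min × 48.7 kg = 8.279 mcg/min
8.279 mcg/min × 60 min/hr = 496.74 mcg/hr
Concentration = 3 mg ÷ 100 mL = 0.03 mg/mL = 30 mcg/mL
Rate = 496.74 mcg/hr ÷ 30 mcg/mL = 16.558 mL/hr
Volume infused so far = 16.558 mL/hr × 0.6 hr = 9.9348 mL
Volume remaining = 100 − 9.9348 = 90.0652 mL
New rate:
Dose = 0.36 mcg/kg/min × 48.7 kg = 17.532 mcg/min
17.532 mcg/min × 60 min/hr = 1051.92 mcg/hr
Rate = 1051.92 mcg/hr ÷ 30 mcg/mL = 35.064 mL/hr
Time remaining = 90.0652 mL ÷ 35.064 mL/hr = 2.568595 hr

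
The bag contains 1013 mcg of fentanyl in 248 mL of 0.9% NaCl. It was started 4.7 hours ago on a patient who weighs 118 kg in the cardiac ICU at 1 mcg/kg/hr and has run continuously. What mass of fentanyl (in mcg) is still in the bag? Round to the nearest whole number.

Dose = 1 mcg/kg/hr × 118 kg = 118 mcg/hr
Concentration = 1013 mcg ÷ 248 mL = 4.084677 mcg/mL
Rate = 118 mcg/hr ÷ 4.084677 mcg/mL = 28.88845 mL/hr
Volume infused = 28.88845 mL/hr × 4.7 hr = 135.7757 mL
Volume remaining = 248 − 135.7757 = 112.2243 mL
Drug remaining = 112.2243 mL × 4.084677 mcg/mL = 458.4 mcg

458 mcg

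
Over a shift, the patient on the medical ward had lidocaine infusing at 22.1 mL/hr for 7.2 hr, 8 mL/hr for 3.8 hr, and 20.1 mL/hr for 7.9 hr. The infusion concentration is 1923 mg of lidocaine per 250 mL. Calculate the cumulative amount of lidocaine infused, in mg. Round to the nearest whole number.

Concentration = 1923 mg ÷ 250 mL = 7.692 mg/mL
Stage 1: 22.1 mL/hr × 7.2 hr = 159.12 mL → 159.12 mL × 7.692 mg/mL = 1223.951 mg
Stage 2: 8 mL/hr × 3.8 hr = 30.4 mL → 30.4 mL × 7.692 mg/mL = 233.8368 mg
Stage 3: 20.1 mL/hr × 7.9 hr = 158.79 mL → 158.79 mL × 7.692 mg/mL = 1221.413 mg
Total = 1223.951 + 233.8368 + 1221.413 = 2679.201 mg

2679 mg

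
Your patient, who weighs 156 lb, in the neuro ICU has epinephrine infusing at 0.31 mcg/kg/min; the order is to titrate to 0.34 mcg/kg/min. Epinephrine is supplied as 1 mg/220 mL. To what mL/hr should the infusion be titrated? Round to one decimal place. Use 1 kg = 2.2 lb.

Weight = 156 lb ÷ 2.2 lb/kg = 70.90909 kg
Dose = 0.34 mcg/kg/min × 70.90909 kg = 24.10909 mcg/min
24.10909 mcg/min × 60 min/hr = 1446.545 mcg/hr
Concentration = 1 mg ÷ 220 mL = 0.004545455 mg/mL = 4.545455 mcg/mL
Rate = 1446.545 mcg/hr ÷ 4.545455 mcg/mL = 318.24 mL/hr

318.2 mL/hr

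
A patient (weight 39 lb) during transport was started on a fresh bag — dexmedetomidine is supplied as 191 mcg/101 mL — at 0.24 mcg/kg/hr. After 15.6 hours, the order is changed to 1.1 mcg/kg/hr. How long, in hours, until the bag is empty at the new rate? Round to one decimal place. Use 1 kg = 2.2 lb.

Initial rate:
Weight = 39 lb ÷ 2.2 lb/kg = 17.72727 kg
Dose = 0.24 mcg/kg/hr × 17.72727 kg = 4.254545 mcg/hr
Concentration = 191 mcg ÷ 101 mL = 1.891089 mcg/mL
Rate = 4.254545 mcg/hr ÷ 1.891089 mcg/mL = 2.249786 mL/hr
Volume infused so far = 2.249786 mL/hr × 15.6 hr = 35.09666 mL
Volume remaining = 101 − 35.09666 = 65.90334 mL
New rate:
Dose = 1.1 mcg/kg/hr × 17.72727 kg = 19.5 mcg/hr
Rate = 19.5 mcg/hr ÷ 1.891089 mcg/mL = 10.31152 mL/hr
Time remaining = 65.90334 mL ÷ 10.31152 mL/hr = 6.391235 hr

6.4 hours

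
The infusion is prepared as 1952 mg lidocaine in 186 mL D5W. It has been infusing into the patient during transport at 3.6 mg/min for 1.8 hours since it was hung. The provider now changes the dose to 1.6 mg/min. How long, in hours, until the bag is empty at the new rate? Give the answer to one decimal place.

16.3 hours

Initial rate:
3.6 mg/min × 60 min/hr = 216 mg/hr
Concentration = 1952 mg ÷ 186 mL = 10.49462 mg/mL
Rate = 216 mg/hr ÷ 10.49462 mg/mL = 20.58197 mL/hr
Volume infused so far = 20.58197 mL/hr × 1.8 hr = 37.04754 mL
Volume remaining = 186 − 37.04754 = 148.9525 mL
New rate:
1.6 mg/min × 60 min/hr = 96 mg/hr
Rate = 96 mg/hr ÷ 10.49462 mg/mL = 9.147541 mL/hr
Time remaining = 148.9525 mL ÷ 9.147541 mL/hr = 16.28333 hr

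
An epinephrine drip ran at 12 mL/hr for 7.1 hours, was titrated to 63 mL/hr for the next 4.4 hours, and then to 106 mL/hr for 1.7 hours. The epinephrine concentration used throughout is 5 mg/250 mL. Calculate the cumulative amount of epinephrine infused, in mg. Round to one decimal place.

Concentration = 5 mg ÷ 250 mL = 0.02 mg/mL
Stage 1: 12 mL/hr × 7.1 hr = 85.2 mL → 85.2 mL × 0.02 mg/mL = 1.704 mg
Stage 2: 63 mL/hr × 4.4 hr = 277.2 mL → 277.2 mL × 0.02 mg/mL = 5.544 mg
Stage 3: 106 mL/hr × 1.7 hr = 180.2 mL → 180.2 mL × 0.02 mg/mL = 3.604 mg
Total = 1.704 + 5.544 + 3.604 = 10.852 mg

10.9 mg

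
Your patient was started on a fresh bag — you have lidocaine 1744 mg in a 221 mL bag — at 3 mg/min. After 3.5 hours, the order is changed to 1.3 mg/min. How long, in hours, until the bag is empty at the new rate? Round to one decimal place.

14.3 hours

Initial rate:
3 mg/min × 60 min/hr = 180 mg/hr
Concentration = 1744 mg ÷ 221 mL = 7.891403 mg/mL
Rate = 180 mg/hr ÷ 7.891403 mg/mL = 22.80963 mL/hr
Volume infused so far = 22.80963 mL/hr × 3.5 hr = 79.83372 mL
Volume remaining = 221 − 79.83372 = 141.1663 mL
New rate:
1.3 mg/min × 60 min/hr = 78 mg/hr
Rate = 78 mg/hr ÷ 7.891403 mg/mL = 9.884174 mL/hr
Time remaining = 141.1663 mL ÷ 9.884174 mL/hr = 14.28205 hr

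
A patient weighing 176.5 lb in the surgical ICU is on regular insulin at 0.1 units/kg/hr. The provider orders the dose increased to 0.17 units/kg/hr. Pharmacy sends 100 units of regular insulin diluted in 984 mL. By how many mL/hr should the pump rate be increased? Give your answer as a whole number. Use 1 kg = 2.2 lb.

At the current dose:
Weight = 176.5 lb ÷ 2.2 lb/kg = 80.22727 kg
Dose = 0.1 units/kg/hr × 80.22727 kg = 8.022727 units/hr
Concentration = 100 units ÷ 984 mL = 0.101626 units/mL
Rate = 8.022727 units/hr ÷ 0.101626 units/mL = 78.94364 mL/hr
At the new dose:
Dose = 0.17 units/kg/hr × 80.22727 kg = 13.63864 units/hr
Rate = 13.63864 units/hr ÷ 0.101626 units/mL = 134.2042 mL/hr
Change = 134.2042 − 78.94364 = 55.26055 mL/hr → 55.26055 mL/hr increase

55 mL/hr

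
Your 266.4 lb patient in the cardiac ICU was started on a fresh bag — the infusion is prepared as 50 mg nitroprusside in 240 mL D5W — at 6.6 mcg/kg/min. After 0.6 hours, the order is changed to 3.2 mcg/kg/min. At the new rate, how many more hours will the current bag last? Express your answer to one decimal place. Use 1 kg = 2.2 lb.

0.9 hours

Initial rate:
Weight = 266.4 lb ÷ 2.2 lb/kg = 121.0909 kg
Dose = 6.6 mcg/kg/min × 121.0909 kg = 799.2 mcg/min
799.2 mcg/min × 60 min/hr = 47952 mcg/hr
Concentration = 50 mg ÷ 240 mL = 0.2083333 mg/mL = 208.3333 mcg/mL
Rate = 47952 mcg/hr ÷ 208.3333 mcg/mL = 230.1696 mL/hr
Volume infused so far = 230.1696 mL/hr × 0.6 hr = 138.1018 mL
Volume remaining = 240 − 138.1018 = 101.8982 mL
New rate:
Dose = 3.2 mcg/kg/min × 121.0909 kg = 387.4909 mcg/min
387.4909 mcg/min × 60 min/hr = 23249.45 mcg/hr
Rate = 23249.45 mcg/hr ÷ 208.3333 mcg/mL = 111.5974 mL/hr
Time remaining = 101.8982 mL ÷ 111.5974 mL/hr = 0.9130881 hr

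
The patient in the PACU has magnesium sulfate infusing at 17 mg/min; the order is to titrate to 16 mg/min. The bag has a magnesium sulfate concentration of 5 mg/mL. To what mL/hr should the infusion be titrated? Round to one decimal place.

16 mg/min × 60 min/hr = 960 mg/hr
Rate = 960 mg/hr ÷ 5 mg/mL = 192 mL/hr

192.0 mL/hr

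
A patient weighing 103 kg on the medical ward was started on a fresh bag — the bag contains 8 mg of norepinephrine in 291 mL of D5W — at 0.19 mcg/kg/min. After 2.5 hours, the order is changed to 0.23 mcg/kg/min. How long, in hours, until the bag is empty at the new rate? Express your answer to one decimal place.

Initial rate:
Dose = 0.19 mcg/kg/min × 103 kg = 19.57 mcg/min
19.57 mcg/min × 60 min/hr = 1174.2 mcg/hr
Concentration = 8 mg ÷ 291 mL = 0.02749141 mg/mL = 27.49141 mcg/mL
Rate = 1174.2 mcg/hr ÷ 27.49141 mcg/mL = 42.71153 mL/hr
Volume infused so far = 42.71153 mL/hr × 2.5 hr = 106.7788 mL
Volume remaining = 291 − 106.7788 = 184.2212 mL
New rate:
Dose = 0.23 mcg/kg/min × 103 kg = 23.69 mcg/min
23.69 mcg/min × 60 min/hr = 1421.4 mcg/hr
Rate = 1421.4 mcg/hr ÷ 27.49141 mcg/mL = 51.70343 mL/hr
Time remaining = 184.2212 mL ÷ 51.70343 mL/hr = 3.563036 hr

3.6 hours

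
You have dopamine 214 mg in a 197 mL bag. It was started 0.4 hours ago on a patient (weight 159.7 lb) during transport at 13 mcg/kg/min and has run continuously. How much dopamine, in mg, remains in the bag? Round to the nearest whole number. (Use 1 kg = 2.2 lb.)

Weight = 159.7 lb ÷ 2.2 lb/kg = 72.59091 kg
Dose = 13 mcg/kg/min × 72.59091 kg = 943.6818 mcg/min
943.6818 mcg/min × 60 min/hr = 56620.91 mcg/hr
Concentration = 214 mg ÷ 197 mL = 1.086294 mg/mL = 1086.294 mcg/mL
Rate = 56620.91 mcg/hr ÷ 1086.294 mcg/mL = 52.12299 mL/hr
Volume infused = 52.12299 mL/hr × 0.4 hr = 20.84919 mL
Volume remaining = 197 − 20.84919 = 176.1508 mL
Drug remaining = 176.1508 mL × 1086.294 mcg/mL = 191351.6 mcg = 191.3516 mg

191 mg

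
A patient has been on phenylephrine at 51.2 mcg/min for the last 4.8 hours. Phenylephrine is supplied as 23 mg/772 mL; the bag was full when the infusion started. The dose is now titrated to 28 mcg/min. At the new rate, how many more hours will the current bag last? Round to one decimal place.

4.9 hours

Initial rate:
51.2 mcg/min × 60 min/hr = 3072 mcg/hr
Concentration = 23 mg ÷ 772 mL = 0.02979275 mg/mL = 29.79275 mcg/mL
Rate = 3072 mcg/hr ÷ 29.79275 mcg/mL = 103.1123 mL/hr
Volume infused so far = 103.1123 mL/hr × 4.8 hr = 494.9393 mL
Volume remaining = 772 − 494.9393 = 277.0607 mL
New rate:
28 mcg/min × 60 min/hr = 1680 mcg/hr
Rate = 1680 mcg/hr ÷ 29.79275 mcg/mL = 56.38957 mL/hr
Time remaining = 277.0607 mL ÷ 56.38957 mL/hr = 4.913333 hr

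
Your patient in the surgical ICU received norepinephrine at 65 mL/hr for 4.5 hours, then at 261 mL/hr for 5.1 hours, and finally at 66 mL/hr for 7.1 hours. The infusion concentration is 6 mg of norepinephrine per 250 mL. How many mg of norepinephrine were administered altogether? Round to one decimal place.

50.2 mg

Concentration = 6 mg ÷ 250 mL = 0.024 mg/mL
Stage 1: 65 mL/hr × 4.5 hr = 292.5 mL → 292.5 mL × 0.024 mg/mL = 7.02 mg
Stage 2: 261 mL/hr × 5.1 hr = 1331.1 mL → 1331.1 mL × 0.024 mg/mL = 31.9464 mg
Stage 3: 66 mL/hr × 7.1 hr = 468.6 mL → 468.6 mL × 0.024 mg/mL = 11.2464 mg
Total = 7.02 + 31.9464 + 11.2464 = 50.2128 mg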